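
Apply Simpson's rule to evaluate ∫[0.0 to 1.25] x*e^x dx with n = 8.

f(x) = x*e^x
a = 0.0, b = 1.25, n = 8
h = (b - a)/n = 0.156250

Simpson's rule: (h/3)[f(x₀) + 4f(x₁) + 2f(x₂) + ... + f(xₙ)]

x_0 = 0.0000, f(x_0) = 0.000000, coefficient = 1
x_1 = 0.1562, f(x_1) = 0.182675, coefficient = 4
x_2 = 0.3125, f(x_2) = 0.427137, coefficient = 2
x_3 = 0.4688, f(x_3) = 0.749060, coefficient = 4
x_4 = 0.6250, f(x_4) = 1.167654, coefficient = 2
x_5 = 0.7812, f(x_5) = 1.706407, coefficient = 4
x_6 = 0.9375, f(x_6) = 2.393990, coefficient = 2
x_7 = 1.0938, f(x_7) = 3.265334, coefficient = 4
x_8 = 1.2500, f(x_8) = 4.362929, coefficient = 1

I ≈ (0.156250/3) × 35.954395 = 1.872625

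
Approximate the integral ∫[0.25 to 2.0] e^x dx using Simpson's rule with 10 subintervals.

f(x) = e^x
a = 0.25, b = 2.0, n = 10
h = (b - a)/n = 0.175000

Simpson's rule: (h/3)[f(x₀) + 4f(x₁) + 2f(x₂) + ... + f(xₙ)]

x_0 = 0.2500, f(x_0) = 1.284025, coefficient = 1
x_1 = 0.4250, f(x_1) = 1.529590, coefficient = 4
x_2 = 0.6000, f(x_2) = 1.822119, coefficient = 2
x_3 = 0.7750, f(x_3) = 2.170592, coefficient = 4
x_4 = 0.9500, f(x_4) = 2.585710, coefficient = 2
x_5 = 1.1250, f(x_5) = 3.080217, coefficient = 4
x_6 = 1.3000, f(x_6) = 3.669297, coefficient = 2
x_7 = 1.4750, f(x_7) = 4.371036, coefficient = 4
x_8 = 1.6500, f(x_8) = 5.206980, coefficient = 2
x_9 = 1.8250, f(x_9) = 6.202795, coefficient = 4
x_10 = 2.0000, f(x_10) = 7.389056, coefficient = 1

I ≈ (0.175000/3) × 104.658212 = 6.105062
Exact value: 6.105031
Error: 0.000032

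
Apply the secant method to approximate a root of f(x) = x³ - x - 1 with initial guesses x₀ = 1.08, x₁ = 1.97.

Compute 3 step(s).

f(x) = x³ - x - 1
x₀ = 1.08, x₁ = 1.97

Secant formula: x_{n+1} = x_n - f(x_n)(x_n - x_{n-1})/(f(x_n) - f(x_{n-1}))

Iteration 1:
  f(1.080000) = -0.820288
  f(1.970000) = 4.675373
  x_2 = 1.970000 - 4.675373×(1.970000 - 1.080000)/(4.675373 - (-0.820288))
       = 1.212842
Iteration 2:
  f(1.970000) = 4.675373
  f(1.212842) = -0.428768
  x_3 = 1.212842 - (-0.428768)×(1.212842 - 1.970000)/(-0.428768 - 4.675373)
       = 1.276447
Iteration 3:
  f(1.212842) = -0.428768
  f(1.276447) = -0.196712
  x_4 = 1.276447 - (-0.196712)×(1.276447 - 1.212842)/(-0.196712 - (-0.428768))
       = 1.330363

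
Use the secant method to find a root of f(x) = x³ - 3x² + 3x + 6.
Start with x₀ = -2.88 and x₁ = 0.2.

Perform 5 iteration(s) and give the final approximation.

f(x) = x³ - 3x² + 3x + 6
x₀ = -2.88, x₁ = 0.2

Secant formula: x_{n+1} = x_n - f(x_n)(x_n - x_{n-1})/(f(x_n) - f(x_{n-1}))

Iteration 1:
  f(-2.880000) = -51.411072
  f(0.200000) = 6.488000
  x_2 = 0.200000 - 6.488000×(0.200000 - (-2.880000))/(6.488000 - (-51.411072))
       = -0.145136
Iteration 2:
  f(0.200000) = 6.488000
  f(-0.145136) = 5.498342
  x_3 = -0.145136 - 5.498342×(-0.145136 - 0.200000)/(5.498342 - 6.488000)
       = -2.062642
Iteration 3:
  f(-0.145136) = 5.498342
  f(-2.062642) = -21.726892
  x_4 = -2.062642 - (-21.726892)×(-2.062642 - (-0.145136))/(-21.726892 - 5.498342)
       = -0.532391
Iteration 4:
  f(-2.062642) = -21.726892
  f(-0.532391) = 3.401608
  x_5 = -0.532391 - 3.401608×(-0.532391 - (-2.062642))/(3.401608 - (-21.726892))
       = -0.739538
Iteration 5:
  f(-0.532391) = 3.401608
  f(-0.739538) = 1.736167
  x_6 = -0.739538 - 1.736167×(-0.739538 - (-0.532391))/(1.736167 - 3.401608)
       = -0.955483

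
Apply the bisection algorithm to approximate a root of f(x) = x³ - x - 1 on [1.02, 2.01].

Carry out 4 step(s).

f(x) = x³ - x - 1
Initial interval: [1.02, 2.01]

Iteration 1:
  c_1 = (1.020000 + 2.010000)/2 = 1.515000
  f(c_1) = f(1.515000) = 0.962266
  f(a) × f(c) < 0, new interval: [1.020000, 1.515000]
Iteration 2:
  c_2 = (1.020000 + 1.515000)/2 = 1.267500
  f(c_2) = f(1.267500) = -0.231190
  f(a) × f(c) ≥ 0, new interval: [1.267500, 1.515000]
Iteration 3:
  c_3 = (1.267500 + 1.515000)/2 = 1.391250
  f(c_3) = f(1.391250) = 0.301621
  f(a) × f(c) < 0, new interval: [1.267500, 1.391250]
Iteration 4:
  c_4 = (1.267500 + 1.391250)/2 = 1.329375
  f(c_4) = f(1.329375) = 0.019947
  f(a) × f(c) < 0, new interval: [1.267500, 1.329375]

After 4 iteration(s), the approximation is c_4 = 1.329375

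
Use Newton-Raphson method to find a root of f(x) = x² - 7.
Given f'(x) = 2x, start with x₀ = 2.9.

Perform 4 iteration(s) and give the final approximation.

f(x) = x² - 7
f'(x) = 2x
x₀ = 2.9

Newton-Raphson formula: x_{n+1} = x_n - f(x_n)/f'(x_n)

Iteration 1:
  f(2.900000) = 1.410000
  f'(2.900000) = 5.800000
  x_1 = 2.900000 - 1.410000/5.800000 = 2.656897
Iteration 2:
  f(2.656897) = 0.059099
  f'(2.656897) = 5.313793
  x_2 = 2.656897 - 0.059099/5.313793 = 2.645775
Iteration 3:
  f(2.645775) = 0.000124
  f'(2.645775) = 5.291549
  x_3 = 2.645775 - 0.000124/5.291549 = 2.645751
Iteration 4:
  f(2.645751) = 0.000000
  f'(2.645751) = 5.291503
  x_4 = 2.645751 - 0.000000/5.291503 = 2.645751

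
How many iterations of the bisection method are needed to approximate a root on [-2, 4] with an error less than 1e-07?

We need (b-a)/2^n ≤ 1e-07
(4 - (-2))/2^n ≤ 1e-07
6/2^n ≤ 1e-07
2^n ≥ 60000000
n ≥ log₂(60000000) = 25.84
n ≥ 26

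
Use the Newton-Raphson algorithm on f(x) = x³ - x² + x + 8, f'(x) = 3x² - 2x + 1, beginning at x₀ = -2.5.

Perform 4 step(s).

f(x) = x³ - x² + x + 8
f'(x) = 3x² - 2x + 1
x₀ = -2.5

Newton-Raphson formula: x_{n+1} = x_n - f(x_n)/f'(x_n)

Iteration 1:
  f(-2.500000) = -16.375000
  f'(-2.500000) = 24.750000
  x_1 = -2.500000 - (-16.375000)/24.750000 = -1.838384
Iteration 2:
  f(-1.838384) = -3.431142
  f'(-1.838384) = 14.815733
  x_2 = -1.838384 - (-3.431142)/14.815733 = -1.606796
Iteration 3:
  f(-1.606796) = -0.337006
  f'(-1.606796) = 11.958973
  x_3 = -1.606796 - (-0.337006)/11.958973 = -1.578616
Iteration 4:
  f(-1.578616) = -0.004600
  f'(-1.578616) = 11.633317
  x_4 = -1.578616 - (-0.004600)/11.633317 = -1.578221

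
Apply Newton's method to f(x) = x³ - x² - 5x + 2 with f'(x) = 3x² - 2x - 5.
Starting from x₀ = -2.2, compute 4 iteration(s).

f(x) = x³ - x² - 5x + 2
f'(x) = 3x² - 2x - 5
x₀ = -2.2

Newton-Raphson formula: x_{n+1} = x_n - f(x_n)/f'(x_n)

Iteration 1:
  f(-2.200000) = -2.488000
  f'(-2.200000) = 13.920000
  x_1 = -2.200000 - (-2.488000)/13.920000 = -2.021264
Iteration 2:
  f(-2.021264) = -0.237083
  f'(-2.021264) = 11.299058
  x_2 = -2.021264 - (-0.237083)/11.299058 = -2.000282
Iteration 3:
  f(-2.000282) = -0.003101
  f'(-2.000282) = 11.003946
  x_3 = -2.000282 - (-0.003101)/11.003946 = -2.000000
Iteration 4:
  f(-2.000000) = -0.000001
  f'(-2.000000) = 11.000001
  x_4 = -2.000000 - (-0.000001)/11.000001 = -2.000000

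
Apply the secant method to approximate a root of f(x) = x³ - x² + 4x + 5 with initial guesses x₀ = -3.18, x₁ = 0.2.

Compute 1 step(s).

f(x) = x³ - x² + 4x + 5
x₀ = -3.18, x₁ = 0.2

Secant formula: x_{n+1} = x_n - f(x_n)(x_n - x_{n-1})/(f(x_n) - f(x_{n-1}))

Iteration 1:
  f(-3.180000) = -49.989832
  f(0.200000) = 5.768000
  x_2 = 0.200000 - 5.768000×(0.200000 - (-3.180000))/(5.768000 - (-49.989832))
       = -0.149652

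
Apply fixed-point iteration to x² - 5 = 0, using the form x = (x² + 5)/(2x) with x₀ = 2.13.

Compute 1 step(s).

Equation: x² - 5 = 0
Fixed-point form: x = (x² + 5)/(2x)
x₀ = 2.13

x_1 = g(2.130000) = 2.238709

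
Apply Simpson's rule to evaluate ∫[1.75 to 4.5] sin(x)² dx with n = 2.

f(x) = sin(x)²
a = 1.75, b = 4.5, n = 2
h = (b - a)/n = 1.375000

Simpson's rule: (h/3)[f(x₀) + 4f(x₁) + 2f(x₂) + ... + f(xₙ)]

x_0 = 1.7500, f(x_0) = 0.968228, coefficient = 1
x_1 = 3.1250, f(x_1) = 0.000275, coefficient = 4
x_2 = 4.5000, f(x_2) = 0.955565, coefficient = 1

I ≈ (1.375000/3) × 1.924895 = 0.882243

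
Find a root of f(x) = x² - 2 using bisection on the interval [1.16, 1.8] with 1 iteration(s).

f(x) = x² - 2
Initial interval: [1.16, 1.8]

Iteration 1:
  c_1 = (1.160000 + 1.800000)/2 = 1.480000
  f(c_1) = f(1.480000) = 0.190400
  f(a) × f(c) < 0, new interval: [1.160000, 1.480000]

After 1 iteration(s), the approximation is c_1 = 1.480000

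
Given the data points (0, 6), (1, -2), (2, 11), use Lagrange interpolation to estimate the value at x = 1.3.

Lagrange interpolation formula:
P(x) = Σ yᵢ × Lᵢ(x)
where Lᵢ(x) = Π_{j≠i} (x - xⱼ)/(xᵢ - xⱼ)

L_0(1.3) = (1.3 - 1)/(0 - 1) × (1.3 - 2)/(0 - 2) = -0.105000
L_1(1.3) = (1.3 - 0)/(1 - 0) × (1.3 - 2)/(1 - 2) = 0.910000
L_2(1.3) = (1.3 - 0)/(2 - 0) × (1.3 - 1)/(2 - 1) = 0.195000

P(1.3) = 6×L_0(1.3) + (-2)×L_1(1.3) + 11×L_2(1.3)
P(1.3) = -0.305000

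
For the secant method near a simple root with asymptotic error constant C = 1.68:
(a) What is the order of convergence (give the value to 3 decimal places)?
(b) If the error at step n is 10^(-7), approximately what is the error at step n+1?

(a) Secant method has superlinear convergence with order φ = (1+√5)/2 ≈ 1.618.
    This means |e_{n+1}| ≈ C|e_n|^1.618.

(b) With |e_n| = 10^(-7) and C = 1.68:
    |e_{n+1}| ≈ 1.68 × (10^(-7))^1.618 = 1.68 × 10^(-11.33)

(a) ≈ 1.618 (golden ratio); (b) |e_{n+1}| ≈ 7.926e-12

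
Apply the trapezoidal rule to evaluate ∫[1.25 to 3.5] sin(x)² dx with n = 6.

f(x) = sin(x)²
a = 1.25, b = 3.5, n = 6
h = (b - a)/n = 0.375000

Trapezoidal rule: (h/2)[f(x₀) + 2f(x₁) + 2f(x₂) + ... + f(xₙ)]

x_0 = 1.2500, f(x_0) = 0.900572, coefficient = 1
x_1 = 1.6250, f(x_1) = 0.997065, coefficient = 2
x_2 = 2.0000, f(x_2) = 0.826822, coefficient = 2
x_3 = 2.3750, f(x_3) = 0.481199, coefficient = 2
x_4 = 2.7500, f(x_4) = 0.145665, coefficient = 2
x_5 = 3.1250, f(x_5) = 0.000275, coefficient = 2
x_6 = 3.5000, f(x_6) = 0.123049, coefficient = 1

I ≈ (0.375000/2) × 5.925673 = 1.111064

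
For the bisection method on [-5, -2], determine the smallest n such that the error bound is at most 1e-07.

We need (b-a)/2^n ≤ 1e-07
(-2 - (-5))/2^n ≤ 1e-07
3/2^n ≤ 1e-07
2^n ≥ 30000000
n ≥ log₂(30000000) = 24.84
n ≥ 25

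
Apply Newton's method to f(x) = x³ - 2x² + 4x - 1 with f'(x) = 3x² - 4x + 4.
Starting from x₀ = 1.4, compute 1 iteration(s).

f(x) = x³ - 2x² + 4x - 1
f'(x) = 3x² - 4x + 4
x₀ = 1.4

Newton-Raphson formula: x_{n+1} = x_n - f(x_n)/f'(x_n)

Iteration 1:
  f(1.400000) = 3.424000
  f'(1.400000) = 4.280000
  x_1 = 1.400000 - 3.424000/4.280000 = 0.600000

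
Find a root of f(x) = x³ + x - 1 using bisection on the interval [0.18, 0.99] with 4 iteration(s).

f(x) = x³ + x - 1
Initial interval: [0.18, 0.99]

Iteration 1:
  c_1 = (0.180000 + 0.990000)/2 = 0.585000
  f(c_1) = f(0.585000) = -0.214798
  f(a) × f(c) ≥ 0, new interval: [0.585000, 0.990000]
Iteration 2:
  c_2 = (0.585000 + 0.990000)/2 = 0.787500
  f(c_2) = f(0.787500) = 0.275873
  f(a) × f(c) < 0, new interval: [0.585000, 0.787500]
Iteration 3:
  c_3 = (0.585000 + 0.787500)/2 = 0.686250
  f(c_3) = f(0.686250) = 0.009432
  f(a) × f(c) < 0, new interval: [0.585000, 0.686250]
Iteration 4:
  c_4 = (0.585000 + 0.686250)/2 = 0.635625
  f(c_4) = f(0.635625) = -0.107570
  f(a) × f(c) ≥ 0, new interval: [0.635625, 0.686250]

After 4 iteration(s), the approximation is c_4 = 0.635625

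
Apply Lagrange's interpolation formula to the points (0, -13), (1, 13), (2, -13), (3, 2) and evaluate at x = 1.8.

Lagrange interpolation formula:
P(x) = Σ yᵢ × Lᵢ(x)
where Lᵢ(x) = Π_{j≠i} (x - xⱼ)/(xᵢ - xⱼ)

L_0(1.8) = (1.8 - 1)/(0 - 1) × (1.8 - 2)/(0 - 2) × (1.8 - 3)/(0 - 3) = -0.032000
L_1(1.8) = (1.8 - 0)/(1 - 0) × (1.8 - 2)/(1 - 2) × (1.8 - 3)/(1 - 3) = 0.216000
L_2(1.8) = (1.8 - 0)/(2 - 0) × (1.8 - 1)/(2 - 1) × (1.8 - 3)/(2 - 3) = 0.864000
L_3(1.8) = (1.8 - 0)/(3 - 0) × (1.8 - 1)/(3 - 1) × (1.8 - 2)/(3 - 2) = -0.048000

P(1.8) = (-13)×L_0(1.8) + 13×L_1(1.8) + (-13)×L_2(1.8) + 2×L_3(1.8)
P(1.8) = -8.104000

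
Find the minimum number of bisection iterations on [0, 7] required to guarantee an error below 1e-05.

We need (b-a)/2^n ≤ 1e-05
(7 - 0)/2^n ≤ 1e-05
7/2^n ≤ 1e-05
2^n ≥ 700000
n ≥ log₂(700000) = 19.42
n ≥ 20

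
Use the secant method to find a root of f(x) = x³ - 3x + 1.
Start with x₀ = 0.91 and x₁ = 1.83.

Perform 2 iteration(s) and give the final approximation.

f(x) = x³ - 3x + 1
x₀ = 0.91, x₁ = 1.83

Secant formula: x_{n+1} = x_n - f(x_n)(x_n - x_{n-1})/(f(x_n) - f(x_{n-1}))

Iteration 1:
  f(0.910000) = -0.976429
  f(1.830000) = 1.638487
  x_2 = 1.830000 - 1.638487×(1.830000 - 0.910000)/(1.638487 - (-0.976429))
       = 1.253535
Iteration 2:
  f(1.830000) = 1.638487
  f(1.253535) = -0.790863
  x_3 = 1.253535 - (-0.790863)×(1.253535 - 1.830000)/(-0.790863 - 1.638487)
       = 1.441200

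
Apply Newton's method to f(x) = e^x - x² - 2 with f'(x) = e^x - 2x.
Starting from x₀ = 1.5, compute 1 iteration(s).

f(x) = e^x - x² - 2
f'(x) = e^x - 2x
x₀ = 1.5

Newton-Raphson formula: x_{n+1} = x_n - f(x_n)/f'(x_n)

Iteration 1:
  f(1.500000) = 0.231689
  f'(1.500000) = 1.481689
  x_1 = 1.500000 - 0.231689/1.481689 = 1.343632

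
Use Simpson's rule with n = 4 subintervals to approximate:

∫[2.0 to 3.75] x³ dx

f(x) = x³
a = 2.0, b = 3.75, n = 4
h = (b - a)/n = 0.437500

Simpson's rule: (h/3)[f(x₀) + 4f(x₁) + 2f(x₂) + ... + f(xₙ)]

x_0 = 2.0000, f(x_0) = 8.000000, coefficient = 1
x_1 = 2.4375, f(x_1) = 14.482178, coefficient = 4
x_2 = 2.8750, f(x_2) = 23.763672, coefficient = 2
x_3 = 3.3125, f(x_3) = 36.346924, coefficient = 4
x_4 = 3.7500, f(x_4) = 52.734375, coefficient = 1

I ≈ (0.437500/3) × 311.578125 = 45.438477
Exact value: 45.438477
Error: 0.000000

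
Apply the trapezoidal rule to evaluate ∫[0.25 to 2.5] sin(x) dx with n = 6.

f(x) = sin(x)
a = 0.25, b = 2.5, n = 6
h = (b - a)/n = 0.375000

Trapezoidal rule: (h/2)[f(x₀) + 2f(x₁) + 2f(x₂) + ... + f(xₙ)]

x_0 = 0.2500, f(x_0) = 0.247404, coefficient = 1
x_1 = 0.6250, f(x_1) = 0.585097, coefficient = 2
x_2 = 1.0000, f(x_2) = 0.841471, coefficient = 2
x_3 = 1.3750, f(x_3) = 0.980893, coefficient = 2
x_4 = 1.7500, f(x_4) = 0.983986, coefficient = 2
x_5 = 2.1250, f(x_5) = 0.850320, coefficient = 2
x_6 = 2.5000, f(x_6) = 0.598472, coefficient = 1

I ≈ (0.375000/2) × 9.329410 = 1.749264
Exact value: 1.770056
Error: 0.020792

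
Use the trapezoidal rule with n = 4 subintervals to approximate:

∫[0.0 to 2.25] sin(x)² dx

f(x) = sin(x)²
a = 0.0, b = 2.25, n = 4
h = (b - a)/n = 0.562500

Trapezoidal rule: (h/2)[f(x₀) + 2f(x₁) + 2f(x₂) + ... + f(xₙ)]

x_0 = 0.0000, f(x_0) = 0.000000, coefficient = 1
x_1 = 0.5625, f(x_1) = 0.284412, coefficient = 2
x_2 = 1.1250, f(x_2) = 0.814087, coefficient = 2
x_3 = 1.6875, f(x_3) = 0.986442, coefficient = 2
x_4 = 2.2500, f(x_4) = 0.605398, coefficient = 1

I ≈ (0.562500/2) × 4.775279 = 1.343047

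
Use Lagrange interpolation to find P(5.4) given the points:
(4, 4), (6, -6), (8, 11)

Lagrange interpolation formula:
P(x) = Σ yᵢ × Lᵢ(x)
where Lᵢ(x) = Π_{j≠i} (x - xⱼ)/(xᵢ - xⱼ)

L_0(5.4) = (5.4 - 6)/(4 - 6) × (5.4 - 8)/(4 - 8) = 0.195000
L_1(5.4) = (5.4 - 4)/(6 - 4) × (5.4 - 8)/(6 - 8) = 0.910000
L_2(5.4) = (5.4 - 4)/(8 - 4) × (5.4 - 6)/(8 - 6) = -0.105000

P(5.4) = 4×L_0(5.4) + (-6)×L_1(5.4) + 11×L_2(5.4)
P(5.4) = -5.835000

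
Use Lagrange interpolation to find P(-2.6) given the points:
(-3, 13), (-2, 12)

Lagrange interpolation formula:
P(x) = Σ yᵢ × Lᵢ(x)
where Lᵢ(x) = Π_{j≠i} (x - xⱼ)/(xᵢ - xⱼ)

L_0(-2.6) = (-2.6 - (-2))/(-3 - (-2)) = 0.600000
L_1(-2.6) = (-2.6 - (-3))/(-2 - (-3)) = 0.400000

P(-2.6) = 13×L_0(-2.6) + 12×L_1(-2.6)
P(-2.6) = 12.600000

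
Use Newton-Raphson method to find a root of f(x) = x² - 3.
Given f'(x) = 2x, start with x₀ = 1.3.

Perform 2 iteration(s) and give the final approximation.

f(x) = x² - 3
f'(x) = 2x
x₀ = 1.3

Newton-Raphson formula: x_{n+1} = x_n - f(x_n)/f'(x_n)

Iteration 1:
  f(1.300000) = -1.310000
  f'(1.300000) = 2.600000
  x_1 = 1.300000 - (-1.310000)/2.600000 = 1.803846
Iteration 2:
  f(1.803846) = 0.253861
  f'(1.803846) = 3.607692
  x_2 = 1.803846 - 0.253861/3.607692 = 1.733480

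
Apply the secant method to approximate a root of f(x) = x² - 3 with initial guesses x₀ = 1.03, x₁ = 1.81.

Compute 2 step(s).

f(x) = x² - 3
x₀ = 1.03, x₁ = 1.81

Secant formula: x_{n+1} = x_n - f(x_n)(x_n - x_{n-1})/(f(x_n) - f(x_{n-1}))

Iteration 1:
  f(1.030000) = -1.939100
  f(1.810000) = 0.276100
  x_2 = 1.810000 - 0.276100×(1.810000 - 1.030000)/(0.276100 - (-1.939100))
       = 1.712782
Iteration 2:
  f(1.810000) = 0.276100
  f(1.712782) = -0.066379
  x_3 = 1.712782 - (-0.066379)×(1.712782 - 1.810000)/(-0.066379 - 0.276100)
       = 1.731624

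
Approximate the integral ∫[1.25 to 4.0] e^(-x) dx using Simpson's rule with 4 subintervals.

f(x) = e^(-x)
a = 1.25, b = 4.0, n = 4
h = (b - a)/n = 0.687500

Simpson's rule: (h/3)[f(x₀) + 4f(x₁) + 2f(x₂) + ... + f(xₙ)]

x_0 = 1.2500, f(x_0) = 0.286505, coefficient = 1
x_1 = 1.9375, f(x_1) = 0.144064, coefficient = 4
x_2 = 2.6250, f(x_2) = 0.072440, coefficient = 2
x_3 = 3.3125, f(x_3) = 0.036425, coefficient = 4
x_4 = 4.0000, f(x_4) = 0.018316, coefficient = 1

I ≈ (0.687500/3) × 1.171655 = 0.268504
Exact value: 0.268189
Error: 0.000315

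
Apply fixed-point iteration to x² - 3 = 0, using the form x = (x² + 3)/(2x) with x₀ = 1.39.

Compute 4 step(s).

Equation: x² - 3 = 0
Fixed-point form: x = (x² + 3)/(2x)
x₀ = 1.39

x_1 = g(1.390000) = 1.774137
x_2 = g(1.774137) = 1.732550
x_3 = g(1.732550) = 1.732051
x_4 = g(1.732051) = 1.732051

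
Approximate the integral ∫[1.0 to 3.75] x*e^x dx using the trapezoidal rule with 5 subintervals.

f(x) = x*e^x
a = 1.0, b = 3.75, n = 5
h = (b - a)/n = 0.550000

Trapezoidal rule: (h/2)[f(x₀) + 2f(x₁) + 2f(x₂) + ... + f(xₙ)]

x_0 = 1.0000, f(x_0) = 2.718282, coefficient = 1
x_1 = 1.5500, f(x_1) = 7.302779, coefficient = 2
x_2 = 2.1000, f(x_2) = 17.148957, coefficient = 2
x_3 = 2.6500, f(x_3) = 37.508202, coefficient = 2
x_4 = 3.2000, f(x_4) = 78.504097, coefficient = 2
x_5 = 3.7500, f(x_5) = 159.454058, coefficient = 1

I ≈ (0.550000/2) × 443.100409 = 121.852612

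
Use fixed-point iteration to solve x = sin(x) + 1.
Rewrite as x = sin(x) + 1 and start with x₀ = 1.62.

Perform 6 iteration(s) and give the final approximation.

Equation: x = sin(x) + 1
Fixed-point form: x = sin(x) + 1
x₀ = 1.62

x_1 = g(1.620000) = 1.998790
x_2 = g(1.998790) = 1.909800
x_3 = g(1.909800) = 1.943086
x_4 = g(1.943086) = 1.931497
x_5 = g(1.931497) = 1.935650
x_6 = g(1.935650) = 1.934176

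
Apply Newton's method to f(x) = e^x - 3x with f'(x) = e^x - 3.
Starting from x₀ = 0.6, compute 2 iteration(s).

f(x) = e^x - 3x
f'(x) = e^x - 3
x₀ = 0.6

Newton-Raphson formula: x_{n+1} = x_n - f(x_n)/f'(x_n)

Iteration 1:
  f(0.600000) = 0.022119
  f'(0.600000) = -1.177881
  x_1 = 0.600000 - 0.022119/(-1.177881) = 0.618778
Iteration 2:
  f(0.618778) = 0.000323
  f'(0.618778) = -1.143341
  x_2 = 0.618778 - 0.000323/(-1.143341) = 0.619061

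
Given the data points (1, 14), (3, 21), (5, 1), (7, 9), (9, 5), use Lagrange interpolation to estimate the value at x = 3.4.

Lagrange interpolation formula:
P(x) = Σ yᵢ × Lᵢ(x)
where Lᵢ(x) = Π_{j≠i} (x - xⱼ)/(xᵢ - xⱼ)

L_0(3.4) = (3.4 - 3)/(1 - 3) × (3.4 - 5)/(1 - 5) × (3.4 - 7)/(1 - 7) × (3.4 - 9)/(1 - 9) = -0.033600
L_1(3.4) = (3.4 - 1)/(3 - 1) × (3.4 - 5)/(3 - 5) × (3.4 - 7)/(3 - 7) × (3.4 - 9)/(3 - 9) = 0.806400
L_2(3.4) = (3.4 - 1)/(5 - 1) × (3.4 - 3)/(5 - 3) × (3.4 - 7)/(5 - 7) × (3.4 - 9)/(5 - 9) = 0.302400
L_3(3.4) = (3.4 - 1)/(7 - 1) × (3.4 - 3)/(7 - 3) × (3.4 - 5)/(7 - 5) × (3.4 - 9)/(7 - 9) = -0.089600
L_4(3.4) = (3.4 - 1)/(9 - 1) × (3.4 - 3)/(9 - 3) × (3.4 - 5)/(9 - 5) × (3.4 - 7)/(9 - 7) = 0.014400

P(3.4) = 14×L_0(3.4) + 21×L_1(3.4) + 1×L_2(3.4) + 9×L_3(3.4) + 5×L_4(3.4)
P(3.4) = 16.032000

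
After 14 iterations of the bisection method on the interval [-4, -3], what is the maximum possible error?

Bisection error bound: |error| ≤ (b-a)/2^n
|error| ≤ (-3 - (-4))/2^14 = 1/2^14
|error| ≤ 0.0000610352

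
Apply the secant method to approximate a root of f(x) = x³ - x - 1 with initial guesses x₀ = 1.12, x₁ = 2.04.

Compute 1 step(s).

f(x) = x³ - x - 1
x₀ = 1.12, x₁ = 2.04

Secant formula: x_{n+1} = x_n - f(x_n)(x_n - x_{n-1})/(f(x_n) - f(x_{n-1}))

Iteration 1:
  f(1.120000) = -0.715072
  f(2.040000) = 5.449664
  x_2 = 2.040000 - 5.449664×(2.040000 - 1.120000)/(5.449664 - (-0.715072))
       = 1.226714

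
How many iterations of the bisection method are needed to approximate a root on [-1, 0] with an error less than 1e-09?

We need (b-a)/2^n ≤ 1e-09
(0 - (-1))/2^n ≤ 1e-09
1/2^n ≤ 1e-09
2^n ≥ 1000000000
n ≥ log₂(1000000000) = 29.90
n ≥ 30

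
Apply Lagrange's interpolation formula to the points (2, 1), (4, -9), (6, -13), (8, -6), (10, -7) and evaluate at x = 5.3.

Lagrange interpolation formula:
P(x) = Σ yᵢ × Lᵢ(x)
where Lᵢ(x) = Π_{j≠i} (x - xⱼ)/(xᵢ - xⱼ)

L_0(5.3) = (5.3 - 4)/(2 - 4) × (5.3 - 6)/(2 - 6) × (5.3 - 8)/(2 - 8) × (5.3 - 10)/(2 - 10) = -0.030073
L_1(5.3) = (5.3 - 2)/(4 - 2) × (5.3 - 6)/(4 - 6) × (5.3 - 8)/(4 - 8) × (5.3 - 10)/(4 - 10) = 0.305353
L_2(5.3) = (5.3 - 2)/(6 - 2) × (5.3 - 4)/(6 - 4) × (5.3 - 8)/(6 - 8) × (5.3 - 10)/(6 - 10) = 0.850627
L_3(5.3) = (5.3 - 2)/(8 - 2) × (5.3 - 4)/(8 - 4) × (5.3 - 6)/(8 - 6) × (5.3 - 10)/(8 - 10) = -0.147022
L_4(5.3) = (5.3 - 2)/(10 - 2) × (5.3 - 4)/(10 - 4) × (5.3 - 6)/(10 - 6) × (5.3 - 8)/(10 - 8) = 0.021115

P(5.3) = 1×L_0(5.3) + (-9)×L_1(5.3) + (-13)×L_2(5.3) + (-6)×L_3(5.3) + (-7)×L_4(5.3)
P(5.3) = -13.102069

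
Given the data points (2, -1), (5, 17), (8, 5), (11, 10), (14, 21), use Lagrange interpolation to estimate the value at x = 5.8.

Lagrange interpolation formula:
P(x) = Σ yᵢ × Lᵢ(x)
where Lᵢ(x) = Π_{j≠i} (x - xⱼ)/(xᵢ - xⱼ)

L_0(5.8) = (5.8 - 5)/(2 - 5) × (5.8 - 8)/(2 - 8) × (5.8 - 11)/(2 - 11) × (5.8 - 14)/(2 - 14) = -0.038604
L_1(5.8) = (5.8 - 2)/(5 - 2) × (5.8 - 8)/(5 - 8) × (5.8 - 11)/(5 - 11) × (5.8 - 14)/(5 - 14) = 0.733478
L_2(5.8) = (5.8 - 2)/(8 - 2) × (5.8 - 5)/(8 - 5) × (5.8 - 11)/(8 - 11) × (5.8 - 14)/(8 - 14) = 0.400079
L_3(5.8) = (5.8 - 2)/(11 - 2) × (5.8 - 5)/(11 - 5) × (5.8 - 8)/(11 - 8) × (5.8 - 14)/(11 - 14) = -0.112843
L_4(5.8) = (5.8 - 2)/(14 - 2) × (5.8 - 5)/(14 - 5) × (5.8 - 8)/(14 - 8) × (5.8 - 11)/(14 - 11) = 0.017890

P(5.8) = (-1)×L_0(5.8) + 17×L_1(5.8) + 5×L_2(5.8) + 10×L_3(5.8) + 21×L_4(5.8)
P(5.8) = 13.755384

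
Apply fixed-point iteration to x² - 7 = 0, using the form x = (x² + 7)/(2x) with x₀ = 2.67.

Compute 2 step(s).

Equation: x² - 7 = 0
Fixed-point form: x = (x² + 7)/(2x)
x₀ = 2.67

x_1 = g(2.670000) = 2.645861
x_2 = g(2.645861) = 2.645751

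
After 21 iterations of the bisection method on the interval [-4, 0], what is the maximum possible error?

Bisection error bound: |error| ≤ (b-a)/2^n
|error| ≤ (0 - (-4))/2^21 = 4/2^21
|error| ≤ 0.0000019073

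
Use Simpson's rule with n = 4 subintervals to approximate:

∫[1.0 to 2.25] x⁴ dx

f(x) = x⁴
a = 1.0, b = 2.25, n = 4
h = (b - a)/n = 0.312500

Simpson's rule: (h/3)[f(x₀) + 4f(x₁) + 2f(x₂) + ... + f(xₙ)]

x_0 = 1.0000, f(x_0) = 1.000000, coefficient = 1
x_1 = 1.3125, f(x_1) = 2.967545, coefficient = 4
x_2 = 1.6250, f(x_2) = 6.972900, coefficient = 2
x_3 = 1.9375, f(x_3) = 14.091812, coefficient = 4
x_4 = 2.2500, f(x_4) = 25.628906, coefficient = 1

I ≈ (0.312500/3) × 108.812134 = 11.334597
Exact value: 11.333008
Error: 0.001589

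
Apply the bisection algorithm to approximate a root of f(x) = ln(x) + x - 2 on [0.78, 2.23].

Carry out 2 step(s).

f(x) = ln(x) + x - 2
Initial interval: [0.78, 2.23]

Iteration 1:
  c_1 = (0.780000 + 2.230000)/2 = 1.505000
  f(c_1) = f(1.505000) = -0.086207
  f(a) × f(c) ≥ 0, new interval: [1.505000, 2.230000]
Iteration 2:
  c_2 = (1.505000 + 2.230000)/2 = 1.867500
  f(c_2) = f(1.867500) = 0.492101
  f(a) × f(c) < 0, new interval: [1.505000, 1.867500]

After 2 iteration(s), the approximation is c_2 = 1.867500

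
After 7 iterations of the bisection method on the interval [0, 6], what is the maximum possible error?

Bisection error bound: |error| ≤ (b-a)/2^n
|error| ≤ (6 - 0)/2^7 = 6/2^7
|error| ≤ 0.0468750000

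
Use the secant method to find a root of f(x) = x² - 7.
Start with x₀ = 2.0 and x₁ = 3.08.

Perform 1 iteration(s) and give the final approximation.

f(x) = x² - 7
x₀ = 2.0, x₁ = 3.08

Secant formula: x_{n+1} = x_n - f(x_n)(x_n - x_{n-1})/(f(x_n) - f(x_{n-1}))

Iteration 1:
  f(2.000000) = -3.000000
  f(3.080000) = 2.486400
  x_2 = 3.080000 - 2.486400×(3.080000 - 2.000000)/(2.486400 - (-3.000000))
       = 2.590551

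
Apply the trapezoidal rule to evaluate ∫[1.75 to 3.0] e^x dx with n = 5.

f(x) = e^x
a = 1.75, b = 3.0, n = 5
h = (b - a)/n = 0.250000

Trapezoidal rule: (h/2)[f(x₀) + 2f(x₁) + 2f(x₂) + ... + f(xₙ)]

x_0 = 1.7500, f(x_0) = 5.754603, coefficient = 1
x_1 = 2.0000, f(x_1) = 7.389056, coefficient = 2
x_2 = 2.2500, f(x_2) = 9.487736, coefficient = 2
x_3 = 2.5000, f(x_3) = 12.182494, coefficient = 2
x_4 = 2.7500, f(x_4) = 15.642632, coefficient = 2
x_5 = 3.0000, f(x_5) = 20.085537, coefficient = 1

I ≈ (0.250000/2) × 115.243975 = 14.405497
Exact value: 14.330934
Error: 0.074563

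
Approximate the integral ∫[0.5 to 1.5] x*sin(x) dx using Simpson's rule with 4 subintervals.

f(x) = x*sin(x)
a = 0.5, b = 1.5, n = 4
h = (b - a)/n = 0.250000

Simpson's rule: (h/3)[f(x₀) + 4f(x₁) + 2f(x₂) + ... + f(xₙ)]

x_0 = 0.5000, f(x_0) = 0.239713, coefficient = 1
x_1 = 0.7500, f(x_1) = 0.511229, coefficient = 4
x_2 = 1.0000, f(x_2) = 0.841471, coefficient = 2
x_3 = 1.2500, f(x_3) = 1.186231, coefficient = 4
x_4 = 1.5000, f(x_4) = 1.496242, coefficient = 1

I ≈ (0.250000/3) × 10.208737 = 0.850728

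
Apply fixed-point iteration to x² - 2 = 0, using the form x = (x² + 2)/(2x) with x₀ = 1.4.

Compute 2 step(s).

Equation: x² - 2 = 0
Fixed-point form: x = (x² + 2)/(2x)
x₀ = 1.4

x_1 = g(1.400000) = 1.414286
x_2 = g(1.414286) = 1.414214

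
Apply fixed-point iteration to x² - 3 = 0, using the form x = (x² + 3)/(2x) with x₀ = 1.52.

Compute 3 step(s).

Equation: x² - 3 = 0
Fixed-point form: x = (x² + 3)/(2x)
x₀ = 1.52

x_1 = g(1.520000) = 1.746842
x_2 = g(1.746842) = 1.732113
x_3 = g(1.732113) = 1.732051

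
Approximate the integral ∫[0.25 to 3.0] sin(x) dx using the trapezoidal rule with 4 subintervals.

f(x) = sin(x)
a = 0.25, b = 3.0, n = 4
h = (b - a)/n = 0.687500

Trapezoidal rule: (h/2)[f(x₀) + 2f(x₁) + 2f(x₂) + ... + f(xₙ)]

x_0 = 0.2500, f(x_0) = 0.247404, coefficient = 1
x_1 = 0.9375, f(x_1) = 0.806081, coefficient = 2
x_2 = 1.6250, f(x_2) = 0.998531, coefficient = 2
x_3 = 2.3125, f(x_3) = 0.737319, coefficient = 2
x_4 = 3.0000, f(x_4) = 0.141120, coefficient = 1

I ≈ (0.687500/2) × 5.472386 = 1.881133
Exact value: 1.958905
Error: 0.077772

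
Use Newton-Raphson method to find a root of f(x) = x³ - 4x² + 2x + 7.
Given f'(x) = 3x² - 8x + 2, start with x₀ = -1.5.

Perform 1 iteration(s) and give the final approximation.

f(x) = x³ - 4x² + 2x + 7
f'(x) = 3x² - 8x + 2
x₀ = -1.5

Newton-Raphson formula: x_{n+1} = x_n - f(x_n)/f'(x_n)

Iteration 1:
  f(-1.500000) = -8.375000
  f'(-1.500000) = 20.750000
  x_1 = -1.500000 - (-8.375000)/20.750000 = -1.096386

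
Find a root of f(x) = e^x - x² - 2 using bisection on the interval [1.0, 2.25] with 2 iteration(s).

f(x) = e^x - x² - 2
Initial interval: [1.0, 2.25]

Iteration 1:
  c_1 = (1.000000 + 2.250000)/2 = 1.625000
  f(c_1) = f(1.625000) = 0.437794
  f(a) × f(c) < 0, new interval: [1.000000, 1.625000]
Iteration 2:
  c_2 = (1.000000 + 1.625000)/2 = 1.312500
  f(c_2) = f(1.312500) = -0.007206
  f(a) × f(c) ≥ 0, new interval: [1.312500, 1.625000]

After 2 iteration(s), the approximation is c_2 = 1.312500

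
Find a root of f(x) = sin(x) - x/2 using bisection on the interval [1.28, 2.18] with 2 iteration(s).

f(x) = sin(x) - x/2
Initial interval: [1.28, 2.18]

Iteration 1:
  c_1 = (1.280000 + 2.180000)/2 = 1.730000
  f(c_1) = f(1.730000) = 0.122354
  f(a) × f(c) ≥ 0, new interval: [1.730000, 2.180000]
Iteration 2:
  c_2 = (1.730000 + 2.180000)/2 = 1.955000
  f(c_2) = f(1.955000) = -0.050403
  f(a) × f(c) < 0, new interval: [1.730000, 1.955000]

After 2 iteration(s), the approximation is c_2 = 1.955000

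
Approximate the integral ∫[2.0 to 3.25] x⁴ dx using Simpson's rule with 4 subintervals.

f(x) = x⁴
a = 2.0, b = 3.25, n = 4
h = (b - a)/n = 0.312500

Simpson's rule: (h/3)[f(x₀) + 4f(x₁) + 2f(x₂) + ... + f(xₙ)]

x_0 = 2.0000, f(x_0) = 16.000000, coefficient = 1
x_1 = 2.3125, f(x_1) = 28.597427, coefficient = 4
x_2 = 2.6250, f(x_2) = 47.480713, coefficient = 2
x_3 = 2.9375, f(x_3) = 74.458023, coefficient = 4
x_4 = 3.2500, f(x_4) = 111.566406, coefficient = 1

I ≈ (0.312500/3) × 634.749634 = 66.119754
Exact value: 66.118164
Error: 0.001589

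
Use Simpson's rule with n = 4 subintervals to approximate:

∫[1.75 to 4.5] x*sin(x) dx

f(x) = x*sin(x)
a = 1.75, b = 4.5, n = 4
h = (b - a)/n = 0.687500

Simpson's rule: (h/3)[f(x₀) + 4f(x₁) + 2f(x₂) + ... + f(xₙ)]

x_0 = 1.7500, f(x_0) = 1.721975, coefficient = 1
x_1 = 2.4375, f(x_1) = 1.577897, coefficient = 4
x_2 = 3.1250, f(x_2) = 0.051850, coefficient = 2
x_3 = 3.8125, f(x_3) = -2.370220, coefficient = 4
x_4 = 4.5000, f(x_4) = -4.398886, coefficient = 1

I ≈ (0.687500/3) × -5.742499 = -1.315989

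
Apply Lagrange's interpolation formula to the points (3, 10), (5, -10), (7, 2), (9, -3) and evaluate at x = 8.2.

Lagrange interpolation formula:
P(x) = Σ yᵢ × Lᵢ(x)
where Lᵢ(x) = Π_{j≠i} (x - xⱼ)/(xᵢ - xⱼ)

L_0(8.2) = (8.2 - 5)/(3 - 5) × (8.2 - 7)/(3 - 7) × (8.2 - 9)/(3 - 9) = 0.064000
L_1(8.2) = (8.2 - 3)/(5 - 3) × (8.2 - 7)/(5 - 7) × (8.2 - 9)/(5 - 9) = -0.312000
L_2(8.2) = (8.2 - 3)/(7 - 3) × (8.2 - 5)/(7 - 5) × (8.2 - 9)/(7 - 9) = 0.832000
L_3(8.2) = (8.2 - 3)/(9 - 3) × (8.2 - 5)/(9 - 5) × (8.2 - 7)/(9 - 7) = 0.416000

P(8.2) = 10×L_0(8.2) + (-10)×L_1(8.2) + 2×L_2(8.2) + (-3)×L_3(8.2)
P(8.2) = 4.176000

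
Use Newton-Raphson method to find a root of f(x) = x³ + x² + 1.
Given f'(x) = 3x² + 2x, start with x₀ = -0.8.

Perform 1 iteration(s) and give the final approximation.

f(x) = x³ + x² + 1
f'(x) = 3x² + 2x
x₀ = -0.8

Newton-Raphson formula: x_{n+1} = x_n - f(x_n)/f'(x_n)

Iteration 1:
  f(-0.800000) = 1.128000
  f'(-0.800000) = 0.320000
  x_1 = -0.800000 - 1.128000/0.320000 = -4.325000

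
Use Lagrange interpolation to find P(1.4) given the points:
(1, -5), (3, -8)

Lagrange interpolation formula:
P(x) = Σ yᵢ × Lᵢ(x)
where Lᵢ(x) = Π_{j≠i} (x - xⱼ)/(xᵢ - xⱼ)

L_0(1.4) = (1.4 - 3)/(1 - 3) = 0.800000
L_1(1.4) = (1.4 - 1)/(3 - 1) = 0.200000

P(1.4) = (-5)×L_0(1.4) + (-8)×L_1(1.4)
P(1.4) = -5.600000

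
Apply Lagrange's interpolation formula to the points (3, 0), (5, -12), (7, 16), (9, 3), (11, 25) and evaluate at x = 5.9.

Lagrange interpolation formula:
P(x) = Σ yᵢ × Lᵢ(x)
where Lᵢ(x) = Π_{j≠i} (x - xⱼ)/(xᵢ - xⱼ)

L_0(5.9) = (5.9 - 5)/(3 - 5) × (5.9 - 7)/(3 - 7) × (5.9 - 9)/(3 - 9) × (5.9 - 11)/(3 - 11) = -0.040760
L_1(5.9) = (5.9 - 3)/(5 - 3) × (5.9 - 7)/(5 - 7) × (5.9 - 9)/(5 - 9) × (5.9 - 11)/(5 - 11) = 0.525353
L_2(5.9) = (5.9 - 3)/(7 - 3) × (5.9 - 5)/(7 - 5) × (5.9 - 9)/(7 - 9) × (5.9 - 11)/(7 - 11) = 0.644752
L_3(5.9) = (5.9 - 3)/(9 - 3) × (5.9 - 5)/(9 - 5) × (5.9 - 7)/(9 - 7) × (5.9 - 11)/(9 - 11) = -0.152522
L_4(5.9) = (5.9 - 3)/(11 - 3) × (5.9 - 5)/(11 - 5) × (5.9 - 7)/(11 - 7) × (5.9 - 9)/(11 - 9) = 0.023177

P(5.9) = 0×L_0(5.9) + (-12)×L_1(5.9) + 16×L_2(5.9) + 3×L_3(5.9) + 25×L_4(5.9)
P(5.9) = 4.133655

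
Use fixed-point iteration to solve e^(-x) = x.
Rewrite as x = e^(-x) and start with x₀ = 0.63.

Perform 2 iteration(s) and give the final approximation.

Equation: e^(-x) = x
Fixed-point form: x = e^(-x)
x₀ = 0.63

x_1 = g(0.630000) = 0.532592
x_2 = g(0.532592) = 0.587081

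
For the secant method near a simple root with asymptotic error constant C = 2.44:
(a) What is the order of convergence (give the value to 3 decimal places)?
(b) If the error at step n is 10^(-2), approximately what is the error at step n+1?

(a) Secant method has superlinear convergence with order φ = (1+√5)/2 ≈ 1.618.
    This means |e_{n+1}| ≈ C|e_n|^1.618.

(b) With |e_n| = 10^(-2) and C = 2.44:
    |e_{n+1}| ≈ 2.44 × (10^(-2))^1.618 = 2.44 × 10^(-3.24)

(a) ≈ 1.618 (golden ratio); (b) |e_{n+1}| ≈ 1.417e-03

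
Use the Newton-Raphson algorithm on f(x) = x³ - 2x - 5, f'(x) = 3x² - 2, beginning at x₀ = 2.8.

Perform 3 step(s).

f(x) = x³ - 2x - 5
f'(x) = 3x² - 2
x₀ = 2.8

Newton-Raphson formula: x_{n+1} = x_n - f(x_n)/f'(x_n)

Iteration 1:
  f(2.800000) = 11.352000
  f'(2.800000) = 21.520000
  x_1 = 2.800000 - 11.352000/21.520000 = 2.272491
Iteration 2:
  f(2.272491) = 2.190647
  f'(2.272491) = 13.492642
  x_2 = 2.272491 - 2.190647/13.492642 = 2.110132
Iteration 3:
  f(2.110132) = 0.175431
  f'(2.110132) = 11.357972
  x_3 = 2.110132 - 0.175431/11.357972 = 2.094686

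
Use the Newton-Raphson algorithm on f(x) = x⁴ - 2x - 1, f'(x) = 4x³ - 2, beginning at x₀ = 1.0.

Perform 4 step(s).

f(x) = x⁴ - 2x - 1
f'(x) = 4x³ - 2
x₀ = 1.0

Newton-Raphson formula: x_{n+1} = x_n - f(x_n)/f'(x_n)

Iteration 1:
  f(1.000000) = -2.000000
  f'(1.000000) = 2.000000
  x_1 = 1.000000 - (-2.000000)/2.000000 = 2.000000
Iteration 2:
  f(2.000000) = 11.000000
  f'(2.000000) = 30.000000
  x_2 = 2.000000 - 11.000000/30.000000 = 1.633333
Iteration 3:
  f(1.633333) = 2.850372
  f'(1.633333) = 15.429481
  x_3 = 1.633333 - 2.850372/15.429481 = 1.448598
Iteration 4:
  f(1.448598) = 0.506238
  f'(1.448598) = 10.159160
  x_4 = 1.448598 - 0.506238/10.159160 = 1.398767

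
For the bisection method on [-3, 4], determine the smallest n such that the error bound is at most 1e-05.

We need (b-a)/2^n ≤ 1e-05
(4 - (-3))/2^n ≤ 1e-05
7/2^n ≤ 1e-05
2^n ≥ 700000
n ≥ log₂(700000) = 19.42
n ≥ 20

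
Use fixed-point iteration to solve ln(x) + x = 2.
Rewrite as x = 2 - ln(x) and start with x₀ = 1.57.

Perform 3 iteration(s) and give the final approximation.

Equation: ln(x) + x = 2
Fixed-point form: x = 2 - ln(x)
x₀ = 1.57

x_1 = g(1.570000) = 1.548924
x_2 = g(1.548924) = 1.562439
x_3 = g(1.562439) = 1.553752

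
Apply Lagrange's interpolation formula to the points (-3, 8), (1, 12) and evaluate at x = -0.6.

Lagrange interpolation formula:
P(x) = Σ yᵢ × Lᵢ(x)
where Lᵢ(x) = Π_{j≠i} (x - xⱼ)/(xᵢ - xⱼ)

L_0(-0.6) = (-0.6 - 1)/(-3 - 1) = 0.400000
L_1(-0.6) = (-0.6 - (-3))/(1 - (-3)) = 0.600000

P(-0.6) = 8×L_0(-0.6) + 12×L_1(-0.6)
P(-0.6) = 10.400000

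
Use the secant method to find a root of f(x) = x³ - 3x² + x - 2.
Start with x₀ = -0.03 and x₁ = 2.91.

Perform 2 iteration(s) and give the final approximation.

f(x) = x³ - 3x² + x - 2
x₀ = -0.03, x₁ = 2.91

Secant formula: x_{n+1} = x_n - f(x_n)(x_n - x_{n-1})/(f(x_n) - f(x_{n-1}))

Iteration 1:
  f(-0.030000) = -2.032727
  f(2.910000) = 0.147871
  x_2 = 2.910000 - 0.147871×(2.910000 - (-0.030000))/(0.147871 - (-2.032727))
       = 2.710632
Iteration 2:
  f(2.910000) = 0.147871
  f(2.710632) = -1.415505
  x_3 = 2.710632 - (-1.415505)×(2.710632 - 2.910000)/(-1.415505 - 0.147871)
       = 2.891143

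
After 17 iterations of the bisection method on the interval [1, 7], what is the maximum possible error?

Bisection error bound: |error| ≤ (b-a)/2^n
|error| ≤ (7 - 1)/2^17 = 6/2^17
|error| ≤ 0.0000457764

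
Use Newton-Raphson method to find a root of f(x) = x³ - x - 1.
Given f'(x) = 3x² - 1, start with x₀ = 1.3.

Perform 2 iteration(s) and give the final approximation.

f(x) = x³ - x - 1
f'(x) = 3x² - 1
x₀ = 1.3

Newton-Raphson formula: x_{n+1} = x_n - f(x_n)/f'(x_n)

Iteration 1:
  f(1.300000) = -0.103000
  f'(1.300000) = 4.070000
  x_1 = 1.300000 - (-0.103000)/4.070000 = 1.325307
Iteration 2:
  f(1.325307) = 0.002514
  f'(1.325307) = 4.269317
  x_2 = 1.325307 - 0.002514/4.269317 = 1.324718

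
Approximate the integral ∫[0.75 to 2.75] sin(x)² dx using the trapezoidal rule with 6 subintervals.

f(x) = sin(x)²
a = 0.75, b = 2.75, n = 6
h = (b - a)/n = 0.333333

Trapezoidal rule: (h/2)[f(x₀) + 2f(x₁) + 2f(x₂) + ... + f(xₙ)]

x_0 = 0.7500, f(x_0) = 0.464631, coefficient = 1
x_1 = 1.0833, f(x_1) = 0.780615, coefficient = 2
x_2 = 1.4167, f(x_2) = 0.976432, coefficient = 2
x_3 = 1.7500, f(x_3) = 0.968228, coefficient = 2
x_4 = 2.0833, f(x_4) = 0.759518, coefficient = 2
x_5 = 2.4167, f(x_5) = 0.439675, coefficient = 2
x_6 = 2.7500, f(x_6) = 0.145665, coefficient = 1

I ≈ (0.333333/2) × 8.459232 = 1.409872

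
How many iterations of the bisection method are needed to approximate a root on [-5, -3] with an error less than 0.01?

We need (b-a)/2^n ≤ 0.01
(-3 - (-5))/2^n ≤ 0.01
2/2^n ≤ 0.01
2^n ≥ 200
n ≥ log₂(200) = 7.64
n ≥ 8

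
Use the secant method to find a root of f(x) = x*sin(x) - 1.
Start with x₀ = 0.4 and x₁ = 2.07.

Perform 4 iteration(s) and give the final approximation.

f(x) = x*sin(x) - 1
x₀ = 0.4, x₁ = 2.07

Secant formula: x_{n+1} = x_n - f(x_n)(x_n - x_{n-1})/(f(x_n) - f(x_{n-1}))

Iteration 1:
  f(0.400000) = -0.844233
  f(2.070000) = 0.817386
  x_2 = 2.070000 - 0.817386×(2.070000 - 0.400000)/(0.817386 - (-0.844233))
       = 1.248491
Iteration 2:
  f(2.070000) = 0.817386
  f(1.248491) = 0.184204
  x_3 = 1.248491 - 0.184204×(1.248491 - 2.070000)/(0.184204 - 0.817386)
       = 1.009500
Iteration 3:
  f(1.248491) = 0.184204
  f(1.009500) = -0.145392
  x_4 = 1.009500 - (-0.145392)×(1.009500 - 1.248491)/(-0.145392 - 0.184204)
       = 1.114924
Iteration 4:
  f(1.009500) = -0.145392
  f(1.114924) = 0.001065
  x_5 = 1.114924 - 0.001065×(1.114924 - 1.009500)/(0.001065 - (-0.145392))
       = 1.114157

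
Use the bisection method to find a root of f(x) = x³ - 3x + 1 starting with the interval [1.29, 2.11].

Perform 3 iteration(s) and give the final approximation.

f(x) = x³ - 3x + 1
Initial interval: [1.29, 2.11]

Iteration 1:
  c_1 = (1.290000 + 2.110000)/2 = 1.700000
  f(c_1) = f(1.700000) = 0.813000
  f(a) × f(c) < 0, new interval: [1.290000, 1.700000]
Iteration 2:
  c_2 = (1.290000 + 1.700000)/2 = 1.495000
  f(c_2) = f(1.495000) = -0.143638
  f(a) × f(c) ≥ 0, new interval: [1.495000, 1.700000]
Iteration 3:
  c_3 = (1.495000 + 1.700000)/2 = 1.597500
  f(c_3) = f(1.597500) = 0.284330
  f(a) × f(c) < 0, new interval: [1.495000, 1.597500]

After 3 iteration(s), the approximation is c_3 = 1.597500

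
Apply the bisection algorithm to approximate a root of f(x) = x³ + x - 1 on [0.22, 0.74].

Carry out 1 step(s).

f(x) = x³ + x - 1
Initial interval: [0.22, 0.74]

Iteration 1:
  c_1 = (0.220000 + 0.740000)/2 = 0.480000
  f(c_1) = f(0.480000) = -0.409408
  f(a) × f(c) ≥ 0, new interval: [0.480000, 0.740000]

After 1 iteration(s), the approximation is c_1 = 0.480000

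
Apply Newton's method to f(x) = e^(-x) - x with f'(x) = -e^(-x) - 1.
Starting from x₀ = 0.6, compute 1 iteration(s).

f(x) = e^(-x) - x
f'(x) = -e^(-x) - 1
x₀ = 0.6

Newton-Raphson formula: x_{n+1} = x_n - f(x_n)/f'(x_n)

Iteration 1:
  f(0.600000) = -0.051188
  f'(0.600000) = -1.548812
  x_1 = 0.600000 - (-0.051188)/(-1.548812) = 0.566950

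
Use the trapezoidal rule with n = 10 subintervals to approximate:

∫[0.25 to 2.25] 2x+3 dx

f(x) = 2x+3
a = 0.25, b = 2.25, n = 10
h = (b - a)/n = 0.200000

Trapezoidal rule: (h/2)[f(x₀) + 2f(x₁) + 2f(x₂) + ... + f(xₙ)]

x_0 = 0.2500, f(x_0) = 3.500000, coefficient = 1
x_1 = 0.4500, f(x_1) = 3.900000, coefficient = 2
x_2 = 0.6500, f(x_2) = 4.300000, coefficient = 2
x_3 = 0.8500, f(x_3) = 4.700000, coefficient = 2
x_4 = 1.0500, f(x_4) = 5.100000, coefficient = 2
x_5 = 1.2500, f(x_5) = 5.500000, coefficient = 2
x_6 = 1.4500, f(x_6) = 5.900000, coefficient = 2
x_7 = 1.6500, f(x_7) = 6.300000, coefficient = 2
x_8 = 1.8500, f(x_8) = 6.700000, coefficient = 2
x_9 = 2.0500, f(x_9) = 7.100000, coefficient = 2
x_10 = 2.2500, f(x_10) = 7.500000, coefficient = 1

I ≈ (0.200000/2) × 110.000000 = 11.000000
Exact value: 11.000000
Error: 0.000000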